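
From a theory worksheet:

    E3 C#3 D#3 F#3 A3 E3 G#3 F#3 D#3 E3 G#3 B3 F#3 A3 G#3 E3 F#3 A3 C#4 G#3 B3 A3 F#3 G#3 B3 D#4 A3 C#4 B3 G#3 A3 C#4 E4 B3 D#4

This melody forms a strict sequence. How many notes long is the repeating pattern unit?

7

There are 35 notes; a 7-note unit gives 5 cells:
E3 C#3 D#3 F#3 A3 E3 G#3 | F#3 D#3 E3 G#3 B3 F#3 A3 | G#3 E3 F#3 A3 C#4 G#3 B3 | A3 F#3 G#3 B3 D#4 A3 C#4 | B3 G#3 A3 C#4 E4 B3 D#4
Every group is a transposition up a 2nd of the one before; no shorter unit works.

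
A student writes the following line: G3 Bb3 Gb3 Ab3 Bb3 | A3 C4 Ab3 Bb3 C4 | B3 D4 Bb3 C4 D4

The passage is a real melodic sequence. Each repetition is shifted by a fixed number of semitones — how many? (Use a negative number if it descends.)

Unit = 5 notes; the statements start on G3, A3, B3, moving up a 2nd each time.
Counting half-steps from G3 to A3: 2.

2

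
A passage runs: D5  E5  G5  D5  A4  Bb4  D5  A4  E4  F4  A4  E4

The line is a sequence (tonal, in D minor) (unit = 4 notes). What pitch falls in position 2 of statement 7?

The unit is 4 notes. Position-2 pitches of the 3 shown cells: E5, Bb4, F4.
Each moves down a 4th. Continuing: C4 → G3 → D3 → A2.

A2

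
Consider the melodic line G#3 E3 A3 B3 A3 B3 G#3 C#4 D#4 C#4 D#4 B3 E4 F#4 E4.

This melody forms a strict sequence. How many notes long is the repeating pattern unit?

Try groups of 5 (3 cells in 15 notes):
G#3 E3 A3 B3 A3 | B3 G#3 C#4 D#4 C#4 | D#4 B3 E4 F#4 E4
Each cell is the previous one up a 3rd — so the unit is 5 notes.

5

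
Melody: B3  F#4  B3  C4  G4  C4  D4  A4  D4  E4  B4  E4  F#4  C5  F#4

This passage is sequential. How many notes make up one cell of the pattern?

3

15 notes total. Splitting into 5 groups of 3:
B3 F#4 B3 | C4 G4 C4 | D4 A4 D4 | E4 B4 E4 | F#4 C5 F#4
Each cell is the previous one up a 2nd — so the unit is 3 notes.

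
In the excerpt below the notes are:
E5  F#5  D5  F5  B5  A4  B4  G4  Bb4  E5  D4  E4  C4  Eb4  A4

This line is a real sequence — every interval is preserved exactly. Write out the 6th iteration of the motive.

Taking 5-note groups, the heads are E5, A4, D4: the pattern moves down a 5th.
Continuing the starts: G3 → C3 → F2.
Statement 6 starts on F2 and keeps the same exact contour: F2 G2 Eb2 Gb2 C3.

F2 G2 Eb2 Gb2 C3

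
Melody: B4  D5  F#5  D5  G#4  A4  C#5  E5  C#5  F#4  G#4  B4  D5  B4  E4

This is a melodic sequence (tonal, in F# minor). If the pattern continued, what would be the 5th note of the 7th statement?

A3

The unit is 5 notes. Position-5 pitches of the 3 shown cells: G#4, F#4, E4.
Each moves down a 2nd. Continuing: D4 → C#4 → B3 → A3.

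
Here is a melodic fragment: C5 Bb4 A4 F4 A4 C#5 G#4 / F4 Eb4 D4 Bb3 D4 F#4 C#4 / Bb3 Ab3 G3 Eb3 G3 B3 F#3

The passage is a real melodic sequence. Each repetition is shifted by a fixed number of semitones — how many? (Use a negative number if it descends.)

-7

With a 7-note motive the entries are C5, F4, Bb3, each down a 5th from the previous.
C5→F4 is 65 − 72 = -7 semitones.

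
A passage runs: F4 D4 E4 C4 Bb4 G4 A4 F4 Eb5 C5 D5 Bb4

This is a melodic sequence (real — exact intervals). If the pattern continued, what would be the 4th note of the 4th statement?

Eb5

Grouping in 4s, the 4th note of each cell is C4, F4, Bb4.
Each moves up a 4th; the next is Eb5.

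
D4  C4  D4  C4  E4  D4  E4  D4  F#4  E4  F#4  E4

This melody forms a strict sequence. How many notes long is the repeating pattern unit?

4

12 notes total. Splitting into 3 groups of 4:
D4 C4 D4 C4 | E4 D4 E4 D4 | F#4 E4 F#4 E4
Each cell is the previous one up a 2nd — so the unit is 4 notes.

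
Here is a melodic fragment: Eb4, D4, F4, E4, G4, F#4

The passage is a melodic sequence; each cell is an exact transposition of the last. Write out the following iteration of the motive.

The 2-note cells begin on Eb4, F4, G4 — each up a 2nd from the last.
Statement 4 starts on A4 and keeps the same exact contour: A4 G#4.

A4 G#4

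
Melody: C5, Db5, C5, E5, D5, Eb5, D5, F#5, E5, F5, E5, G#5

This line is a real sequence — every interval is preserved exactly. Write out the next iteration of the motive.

With a 4-note motive the entries are C5, D5, E5, each up a 2nd from the previous.
So cell 4 is F#5 G5 F#5 A#5.

F#5 G5 F#5 A#5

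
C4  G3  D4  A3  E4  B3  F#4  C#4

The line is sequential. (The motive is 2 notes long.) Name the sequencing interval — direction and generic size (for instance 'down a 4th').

Unit = 2 notes; the statements start on C4, D4, E4, F#4, moving up a 2nd each time.
C4 to D4 is up a 2nd.

up a 2nd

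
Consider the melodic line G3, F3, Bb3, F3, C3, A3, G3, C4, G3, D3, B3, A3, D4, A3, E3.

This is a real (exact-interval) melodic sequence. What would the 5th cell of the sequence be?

Unit = 5 notes; the statements start on G3, A3, B3, moving up a 2nd each time.
Extending up a 2nd: C#4 → D#4.
So cell 5 is D#4 C#4 F#4 C#4 G#3.

D#4 C#4 F#4 C#4 G#3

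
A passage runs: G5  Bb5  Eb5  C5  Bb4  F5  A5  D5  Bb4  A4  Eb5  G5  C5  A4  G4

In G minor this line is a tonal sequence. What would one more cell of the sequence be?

With a 5-note motive the entries are G5, F5, Eb5, each down a 2nd from the previous.
Statement 4 starts on D5 and keeps the same diatonic contour: D5 F5 Bb4 G4 F4.

D5 F5 Bb4 G4 F4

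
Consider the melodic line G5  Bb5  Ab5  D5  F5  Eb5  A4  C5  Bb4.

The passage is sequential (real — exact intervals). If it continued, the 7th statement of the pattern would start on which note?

Taking 3-note groups, the heads are G5, D5, A4: the pattern moves down a 4th.
Continuing: E4 → B3 → F#3 → C#3. Statement 7 starts on C#3.

C#3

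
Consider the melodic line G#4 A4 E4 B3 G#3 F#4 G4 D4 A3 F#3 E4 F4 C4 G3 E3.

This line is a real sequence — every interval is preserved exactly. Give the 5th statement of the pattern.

C4 Db4 Ab3 Eb3 C3

With a 5-note motive the entries are G#4, F#4, E4, each down a 2nd from the previous.
Continuing the starts: D4 → C4.
So cell 5 is C4 Db4 Ab3 Eb3 C3.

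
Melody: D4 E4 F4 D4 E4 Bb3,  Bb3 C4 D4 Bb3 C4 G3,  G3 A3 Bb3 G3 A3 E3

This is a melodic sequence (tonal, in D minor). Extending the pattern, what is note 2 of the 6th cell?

Bb2

With 6-note cells, note 2 of each statement runs E4, C4, A3.
Carrying that down a 3rd forward: F3 → D3 → Bb2.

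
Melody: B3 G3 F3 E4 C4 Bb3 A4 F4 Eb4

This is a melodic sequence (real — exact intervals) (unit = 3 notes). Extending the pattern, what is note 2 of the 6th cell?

Ab5

The unit is 3 notes. Position-2 pitches of the 3 shown cells: G3, C4, F4.
Extending up a 4th: Bb4 → Eb5 → Ab5.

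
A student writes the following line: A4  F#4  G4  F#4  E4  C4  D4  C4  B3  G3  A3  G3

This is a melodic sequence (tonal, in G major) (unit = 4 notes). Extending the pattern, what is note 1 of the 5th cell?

C3

The unit is 4 notes. Position-1 pitches of the 3 shown cells: A4, E4, B3.
Extending down a 4th: F#3 → C3.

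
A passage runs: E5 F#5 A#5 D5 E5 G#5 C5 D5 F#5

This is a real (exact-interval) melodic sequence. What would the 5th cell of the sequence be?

With a 3-note motive the entries are E5, D5, C5, each down a 2nd from the previous.
Continuing the starts: Bb4 → Ab4.
From Ab4 the exact shape gives Ab4 Bb4 D5.

Ab4 Bb4 D5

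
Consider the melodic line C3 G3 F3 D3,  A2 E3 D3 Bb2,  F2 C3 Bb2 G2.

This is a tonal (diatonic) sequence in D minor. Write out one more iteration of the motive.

With a 4-note motive the entries are C3, A2, F2, each down a 3rd from the previous.
From D2 the diatonic shape gives D2 A2 G2 E2.

D2 A2 G2 E2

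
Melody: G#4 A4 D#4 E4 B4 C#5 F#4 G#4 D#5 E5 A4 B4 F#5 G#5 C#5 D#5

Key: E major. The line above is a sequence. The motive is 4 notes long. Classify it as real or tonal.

tonal

Every note is diatonic to E major.
Cell 1 has +1 semitones from note 1 to 2, but cell 2 has +2 — the interval quality changes while the contour stays the same, which is the hallmark of a tonal sequence.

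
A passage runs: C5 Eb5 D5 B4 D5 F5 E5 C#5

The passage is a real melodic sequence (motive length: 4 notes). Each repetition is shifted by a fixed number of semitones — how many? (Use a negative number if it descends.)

2

Unit = 4 notes; the statements start on C5, D5, moving up a 2nd each time.
Counting half-steps from C5 to D5: 2.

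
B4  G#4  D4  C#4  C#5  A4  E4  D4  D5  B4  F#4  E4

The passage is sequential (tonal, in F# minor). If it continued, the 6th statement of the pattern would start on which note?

G#5

With a 4-note motive the entries are B4, C#5, D5, each up a 2nd from the previous.
Extending the heads up a 2nd: E5 → F#5 → G#5.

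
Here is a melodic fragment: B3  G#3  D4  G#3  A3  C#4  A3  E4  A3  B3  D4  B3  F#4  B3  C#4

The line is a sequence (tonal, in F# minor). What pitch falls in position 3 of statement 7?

Grouping in 5s, the 3rd note of each cell is D4, E4, F#4.
Carrying that up a 2nd forward: G#4 → A4 → B4 → C#5.

C#5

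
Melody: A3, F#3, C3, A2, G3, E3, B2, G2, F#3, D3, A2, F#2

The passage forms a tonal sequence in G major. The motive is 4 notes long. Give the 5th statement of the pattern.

Unit = 4 notes; the statements start on A3, G3, F#3, moving down a 2nd each time.
Continuing the starts: E3 → D3.
Statement 5 starts on D3 and keeps the same diatonic contour: D3 B2 F#2 D2.

D3 B2 F#2 D2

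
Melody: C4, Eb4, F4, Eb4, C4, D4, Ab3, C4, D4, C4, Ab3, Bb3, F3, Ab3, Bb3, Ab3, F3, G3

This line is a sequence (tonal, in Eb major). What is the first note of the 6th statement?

G2

The 6-note cells begin on C4, Ab3, F3 — each down a 3rd from the last.
Continuing: D3 → Bb2 → G2. Statement 6 starts on G2.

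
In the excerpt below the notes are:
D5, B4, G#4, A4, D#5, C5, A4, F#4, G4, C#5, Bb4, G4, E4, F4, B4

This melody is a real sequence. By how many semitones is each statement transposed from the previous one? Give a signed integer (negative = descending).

The 5-note cells begin on D5, C5, Bb4 — each down a 2nd from the last.
D5 to C5 spans -2 semitones.

-2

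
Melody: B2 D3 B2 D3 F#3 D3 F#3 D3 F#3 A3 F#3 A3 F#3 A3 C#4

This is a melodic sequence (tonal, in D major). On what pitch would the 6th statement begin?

Unit = 5 notes; the statements start on B2, D3, F#3, moving up a 3rd each time.
Extending the heads up a 3rd: A3 → C#4 → E4.

E4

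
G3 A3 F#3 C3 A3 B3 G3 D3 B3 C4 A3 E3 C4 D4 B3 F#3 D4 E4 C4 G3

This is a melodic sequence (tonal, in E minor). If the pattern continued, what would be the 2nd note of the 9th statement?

With 4-note cells, note 2 of each statement runs A3, B3, C4, D4, E4.
Extending up a 2nd: F#4 → G4 → A4 → B4.

B4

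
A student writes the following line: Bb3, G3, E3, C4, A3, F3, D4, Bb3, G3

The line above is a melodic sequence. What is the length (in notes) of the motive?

3

9 notes total. Splitting into 3 groups of 3:
Bb3 G3 E3 | C4 A3 F3 | D4 Bb3 G3
That's a consistent up a 2nd shift per cell, and no other grouping gives one.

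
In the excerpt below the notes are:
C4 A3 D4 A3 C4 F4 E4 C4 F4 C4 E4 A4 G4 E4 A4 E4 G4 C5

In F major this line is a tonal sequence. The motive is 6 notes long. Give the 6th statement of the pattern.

Taking 6-note groups, the heads are C4, E4, G4: the pattern moves up a 3rd.
Carrying on: Bb4 → D5 → F5.
Statement 6 starts on F5 and keeps the same diatonic contour: F5 D5 G5 D5 F5 Bb5.

F5 D5 G5 D5 F5 Bb5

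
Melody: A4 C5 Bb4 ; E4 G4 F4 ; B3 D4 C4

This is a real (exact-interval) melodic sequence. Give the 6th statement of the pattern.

Taking 3-note groups, the heads are A4, E4, B3: the pattern moves down a 4th.
Continuing the starts: F#3 → C#3 → G#2.
From G#2 the exact shape gives G#2 B2 A2.

G#2 B2 A2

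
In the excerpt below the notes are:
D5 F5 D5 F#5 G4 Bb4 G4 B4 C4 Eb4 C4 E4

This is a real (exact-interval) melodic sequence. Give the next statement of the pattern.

Unit = 4 notes; the statements start on D5, G4, C4, moving down a 5th each time.
From F3 the exact shape gives F3 Ab3 F3 A3.

F3 Ab3 F3 A3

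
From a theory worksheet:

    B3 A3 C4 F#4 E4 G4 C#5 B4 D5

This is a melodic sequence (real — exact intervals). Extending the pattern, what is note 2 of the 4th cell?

F#5

The unit is 3 notes. Position-2 pitches of the 3 shown cells: A3, E4, B4.
From B4, up a 5th gives F#5.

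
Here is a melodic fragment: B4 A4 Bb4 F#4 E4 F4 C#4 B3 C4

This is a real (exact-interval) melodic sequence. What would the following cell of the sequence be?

With a 3-note motive the entries are B4, F#4, C#4, each down a 4th from the previous.
From G#3 the exact shape gives G#3 F#3 G3.

G#3 F#3 G3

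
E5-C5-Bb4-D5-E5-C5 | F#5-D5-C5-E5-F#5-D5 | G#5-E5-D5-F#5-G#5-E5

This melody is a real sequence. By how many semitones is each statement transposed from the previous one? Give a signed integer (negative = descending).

With a 6-note motive the entries are E5, F#5, G#5, each up a 2nd from the previous.
E5→F#5 is 78 − 76 = 2 semitones.

2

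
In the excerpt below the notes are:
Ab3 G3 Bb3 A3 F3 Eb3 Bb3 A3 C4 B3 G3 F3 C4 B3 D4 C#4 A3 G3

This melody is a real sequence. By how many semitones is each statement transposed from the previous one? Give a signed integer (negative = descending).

2

Unit = 6 notes; the statements start on Ab3, Bb3, C4, moving up a 2nd each time.
Counting half-steps from Ab3 to Bb3: 2.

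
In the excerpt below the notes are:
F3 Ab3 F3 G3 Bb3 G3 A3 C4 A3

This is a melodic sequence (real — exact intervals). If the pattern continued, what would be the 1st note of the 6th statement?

The unit is 3 notes. Position-1 pitches of the 3 shown cells: F3, G3, A3.
Extending up a 2nd: B3 → C#4 → D#4.

D#4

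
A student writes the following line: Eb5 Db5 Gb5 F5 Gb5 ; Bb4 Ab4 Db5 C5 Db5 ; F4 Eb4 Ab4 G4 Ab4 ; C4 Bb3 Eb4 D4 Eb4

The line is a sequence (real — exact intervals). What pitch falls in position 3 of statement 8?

G2

The unit is 5 notes. Position-3 pitches of the 4 shown cells: Gb5, Db5, Ab4, Eb4.
Extending down a 4th: Bb3 → F3 → C3 → G2.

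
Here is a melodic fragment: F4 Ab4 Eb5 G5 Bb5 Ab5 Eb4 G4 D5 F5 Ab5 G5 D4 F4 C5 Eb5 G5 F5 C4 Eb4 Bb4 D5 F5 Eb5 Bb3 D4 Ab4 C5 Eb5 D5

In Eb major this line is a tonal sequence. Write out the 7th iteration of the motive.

Taking 6-note groups, the heads are F4, Eb4, D4, C4, Bb3: the pattern moves down a 2nd.
Carrying on: Ab3 → G3.
Statement 7 starts on G3 and keeps the same diatonic contour: G3 Bb3 F4 Ab4 C5 Bb4.

G3 Bb3 F4 Ab4 C5 Bb4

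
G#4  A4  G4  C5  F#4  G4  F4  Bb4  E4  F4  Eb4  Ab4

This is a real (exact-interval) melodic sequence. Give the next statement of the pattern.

Unit = 4 notes; the statements start on G#4, F#4, E4, moving down a 2nd each time.
So cell 4 is D4 Eb4 Db4 Gb4.

D4 Eb4 Db4 Gb4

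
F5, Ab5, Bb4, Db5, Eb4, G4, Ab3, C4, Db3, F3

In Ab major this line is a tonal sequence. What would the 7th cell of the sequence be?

Unit = 2 notes; the statements start on F5, Bb4, Eb4, Ab3, Db3, moving down a 5th each time.
Carrying on: G2 → C2.
So cell 7 is C2 Eb2.

C2 Eb2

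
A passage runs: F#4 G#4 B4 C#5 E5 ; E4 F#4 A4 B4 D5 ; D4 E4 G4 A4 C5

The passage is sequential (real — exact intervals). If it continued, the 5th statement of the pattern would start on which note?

Taking 5-note groups, the heads are F#4, E4, D4: the pattern moves down a 2nd.
Continuing: C4 → Bb3. Statement 5 starts on Bb3.

Bb3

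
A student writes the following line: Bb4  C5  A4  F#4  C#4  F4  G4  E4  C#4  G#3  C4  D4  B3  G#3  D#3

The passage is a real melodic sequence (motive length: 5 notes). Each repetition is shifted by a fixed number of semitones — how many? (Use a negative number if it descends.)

-5

With a 5-note motive the entries are Bb4, F4, C4, each down a 4th from the previous.
Bb4→F4 is 65 − 70 = -5 semitones.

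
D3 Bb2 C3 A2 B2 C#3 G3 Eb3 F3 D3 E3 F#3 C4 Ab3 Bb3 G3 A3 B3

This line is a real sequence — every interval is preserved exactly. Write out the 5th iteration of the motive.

Taking 6-note groups, the heads are D3, G3, C4: the pattern moves up a 4th.
Carrying on: F4 → Bb4.
So cell 5 is Bb4 Gb4 Ab4 F4 G4 A4.

Bb4 Gb4 Ab4 F4 G4 A4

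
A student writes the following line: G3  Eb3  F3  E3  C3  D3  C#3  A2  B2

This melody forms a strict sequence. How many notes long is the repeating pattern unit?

3

There are 9 notes; a 3-note unit gives 3 cells:
G3 Eb3 F3 | E3 C3 D3 | C#3 A2 B2
Each cell is the previous one down a 3rd — so the unit is 3 notes.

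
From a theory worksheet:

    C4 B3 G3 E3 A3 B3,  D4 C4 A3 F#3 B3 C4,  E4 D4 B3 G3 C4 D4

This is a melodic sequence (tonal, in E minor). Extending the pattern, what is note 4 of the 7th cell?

Grouping in 6s, the 4th note of each cell is E3, F#3, G3.
Extending up a 2nd: A3 → B3 → C4 → D4.

D4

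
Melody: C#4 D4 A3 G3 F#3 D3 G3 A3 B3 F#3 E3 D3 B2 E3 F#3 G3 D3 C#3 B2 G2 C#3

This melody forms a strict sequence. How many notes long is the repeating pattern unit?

7

Try groups of 7 (3 cells in 21 notes):
C#4 D4 A3 G3 F#3 D3 G3 | A3 B3 F#3 E3 D3 B2 E3 | F#3 G3 D3 C#3 B2 G2 C#3
Each cell is the previous one down a 3rd — so the unit is 7 notes.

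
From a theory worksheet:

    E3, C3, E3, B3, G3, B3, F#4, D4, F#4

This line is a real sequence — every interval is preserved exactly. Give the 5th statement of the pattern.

Unit = 3 notes; the statements start on E3, B3, F#4, moving up a 5th each time.
Carrying on: C#5 → G#5.
Statement 5 starts on G#5 and keeps the same exact contour: G#5 E5 G#5.

G#5 E5 G#5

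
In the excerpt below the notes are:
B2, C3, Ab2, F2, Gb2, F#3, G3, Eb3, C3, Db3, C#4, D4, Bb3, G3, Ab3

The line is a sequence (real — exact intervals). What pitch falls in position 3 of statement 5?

C5

The unit is 5 notes. Position-3 pitches of the 3 shown cells: Ab2, Eb3, Bb3.
Each moves up a 5th. Continuing: F4 → C5.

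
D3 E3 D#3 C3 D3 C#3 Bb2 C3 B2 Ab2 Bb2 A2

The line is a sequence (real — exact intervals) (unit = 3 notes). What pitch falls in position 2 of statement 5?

Ab2

Grouping in 3s, the 2nd note of each cell is E3, D3, C3, Bb2.
From Bb2, down a 2nd gives Ab2.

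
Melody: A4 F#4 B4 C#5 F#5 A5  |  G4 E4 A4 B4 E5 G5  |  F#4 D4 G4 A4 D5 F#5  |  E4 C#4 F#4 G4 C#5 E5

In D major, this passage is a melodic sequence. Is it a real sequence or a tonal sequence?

Every note is diatonic to D major.
Cell 1 has -3 semitones from note 1 to 2, but cell 3 has -4 — the interval quality changes while the contour stays the same, which is the hallmark of a tonal sequence.

tonal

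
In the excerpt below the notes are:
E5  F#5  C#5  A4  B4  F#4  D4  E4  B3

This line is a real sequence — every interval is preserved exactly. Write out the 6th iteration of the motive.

With a 3-note motive the entries are E5, A4, D4, each down a 5th from the previous.
Continuing the starts: G3 → C3 → F2.
Statement 6 starts on F2 and keeps the same exact contour: F2 G2 D2.

F2 G2 D2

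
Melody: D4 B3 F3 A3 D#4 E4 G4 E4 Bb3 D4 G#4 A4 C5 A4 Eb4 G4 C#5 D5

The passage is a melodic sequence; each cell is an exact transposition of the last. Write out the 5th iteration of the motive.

Bb5 G5 Db5 F5 B5 C6

With a 6-note motive the entries are D4, G4, C5, each up a 4th from the previous.
Continuing the starts: F5 → Bb5.
So cell 5 is Bb5 G5 Db5 F5 B5 C6.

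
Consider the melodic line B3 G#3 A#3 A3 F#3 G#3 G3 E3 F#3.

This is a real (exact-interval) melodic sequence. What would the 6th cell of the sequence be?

Unit = 3 notes; the statements start on B3, A3, G3, moving down a 2nd each time.
Continuing the starts: F3 → Eb3 → Db3.
Statement 6 starts on Db3 and keeps the same exact contour: Db3 Bb2 C3.

Db3 Bb2 C3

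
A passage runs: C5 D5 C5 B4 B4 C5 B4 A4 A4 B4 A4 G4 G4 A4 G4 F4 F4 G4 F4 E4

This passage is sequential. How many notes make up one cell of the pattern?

There are 20 notes; a 4-note unit gives 5 cells:
C5 D5 C5 B4 | B4 C5 B4 A4 | A4 B4 A4 G4 | G4 A4 G4 F4 | F4 G4 F4 E4
Every group is a transposition down a 2nd of the one before; no shorter unit works.

4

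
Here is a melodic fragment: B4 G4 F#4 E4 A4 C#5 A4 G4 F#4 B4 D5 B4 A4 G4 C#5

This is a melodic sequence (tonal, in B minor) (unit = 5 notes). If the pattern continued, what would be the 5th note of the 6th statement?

F#5

With 5-note cells, note 5 of each statement runs A4, B4, C#5.
Carrying that up a 2nd forward: D5 → E5 → F#5.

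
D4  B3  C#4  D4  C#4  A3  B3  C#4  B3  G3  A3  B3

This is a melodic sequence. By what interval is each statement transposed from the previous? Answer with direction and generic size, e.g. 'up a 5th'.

down a 2nd

The 4-note cells begin on D4, C#4, B3 — each down a 2nd from the last.
D4 to C#4 is down a 2nd.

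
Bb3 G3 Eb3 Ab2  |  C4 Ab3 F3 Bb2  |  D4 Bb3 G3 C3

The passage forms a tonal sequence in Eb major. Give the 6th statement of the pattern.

G4 Eb4 C4 F3

The 4-note cells begin on Bb3, C4, D4 — each up a 2nd from the last.
Extending up a 2nd: Eb4 → F4 → G4.
From G4 the diatonic shape gives G4 Eb4 C4 F3.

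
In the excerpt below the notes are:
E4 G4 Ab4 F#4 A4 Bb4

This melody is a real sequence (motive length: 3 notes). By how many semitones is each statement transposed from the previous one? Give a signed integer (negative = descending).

Taking 3-note groups, the heads are E4, F#4: the pattern moves up a 2nd.
E4→F#4 is 66 − 64 = 2 semitones.

2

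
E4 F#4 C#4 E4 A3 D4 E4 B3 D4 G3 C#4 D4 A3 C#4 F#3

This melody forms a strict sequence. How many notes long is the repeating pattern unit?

There are 15 notes; a 5-note unit gives 3 cells:
E4 F#4 C#4 E4 A3 | D4 E4 B3 D4 G3 | C#4 D4 A3 C#4 F#3
That's a consistent down a 2nd shift per cell, and no other grouping gives one.

5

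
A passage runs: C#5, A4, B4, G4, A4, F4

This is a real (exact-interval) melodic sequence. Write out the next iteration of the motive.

G4 Eb4

Taking 2-note groups, the heads are C#5, B4, A4: the pattern moves down a 2nd.
So cell 4 is G4 Eb4.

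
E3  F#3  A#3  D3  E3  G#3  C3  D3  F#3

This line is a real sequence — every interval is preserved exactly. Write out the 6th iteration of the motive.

Gb2 Ab2 C3

With a 3-note motive the entries are E3, D3, C3, each down a 2nd from the previous.
Continuing the starts: Bb2 → Ab2 → Gb2.
From Gb2 the exact shape gives Gb2 Ab2 C3.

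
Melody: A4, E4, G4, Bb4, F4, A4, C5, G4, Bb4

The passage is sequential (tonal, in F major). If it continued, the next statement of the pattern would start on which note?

The 3-note cells begin on A4, Bb4, C5 — each up a 2nd from the last.
The next head, up a 2nd from C5, is D5.

D5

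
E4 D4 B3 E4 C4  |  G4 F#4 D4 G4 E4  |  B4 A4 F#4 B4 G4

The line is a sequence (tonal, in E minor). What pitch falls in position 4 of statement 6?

Grouping in 5s, the 4th note of each cell is E4, G4, B4.
Each moves up a 3rd. Continuing: D5 → F#5 → A5.

A5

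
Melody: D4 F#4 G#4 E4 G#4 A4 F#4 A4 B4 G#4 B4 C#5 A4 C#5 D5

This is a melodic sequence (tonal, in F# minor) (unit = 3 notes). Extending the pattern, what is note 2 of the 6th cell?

D5

Grouping in 3s, the 2nd note of each cell is F#4, G#4, A4, B4, C#5.
From C#5, up a 2nd gives D5.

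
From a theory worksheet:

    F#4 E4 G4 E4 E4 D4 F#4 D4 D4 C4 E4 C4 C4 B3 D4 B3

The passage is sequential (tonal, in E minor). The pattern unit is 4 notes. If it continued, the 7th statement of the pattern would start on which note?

G3

Unit = 4 notes; the statements start on F#4, E4, D4, C4, moving down a 2nd each time.
Extending the heads down a 2nd: B3 → A3 → G3.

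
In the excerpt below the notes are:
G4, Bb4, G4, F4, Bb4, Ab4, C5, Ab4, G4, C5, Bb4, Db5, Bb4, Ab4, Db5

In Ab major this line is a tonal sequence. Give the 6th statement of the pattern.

Unit = 5 notes; the statements start on G4, Ab4, Bb4, moving up a 2nd each time.
Extending up a 2nd: C5 → Db5 → Eb5.
From Eb5 the diatonic shape gives Eb5 G5 Eb5 Db5 G5.

Eb5 G5 Eb5 Db5 G5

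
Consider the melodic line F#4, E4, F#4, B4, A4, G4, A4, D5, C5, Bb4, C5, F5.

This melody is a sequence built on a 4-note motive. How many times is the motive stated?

12 notes in groups of 4 gives 12/4 = 3 statements.
Starts: F#4, A4, C5 — each up a 3rd.

3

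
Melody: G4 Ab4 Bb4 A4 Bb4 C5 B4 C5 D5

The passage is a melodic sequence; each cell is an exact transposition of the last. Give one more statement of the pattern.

The 3-note cells begin on G4, A4, B4 — each up a 2nd from the last.
So cell 4 is C#5 D5 E5.

C#5 D5 E5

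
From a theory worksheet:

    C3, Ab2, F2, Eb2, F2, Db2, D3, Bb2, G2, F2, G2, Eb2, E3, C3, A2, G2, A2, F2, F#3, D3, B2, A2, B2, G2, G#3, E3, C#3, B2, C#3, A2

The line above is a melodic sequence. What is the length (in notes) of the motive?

6

There are 30 notes; a 6-note unit gives 5 cells:
C3 Ab2 F2 Eb2 F2 Db2 | D3 Bb2 G2 F2 G2 Eb2 | E3 C3 A2 G2 A2 F2 | F#3 D3 B2 A2 B2 G2 | G#3 E3 C#3 B2 C#3 A2
Every group is a transposition up a 2nd of the one before; no shorter unit works.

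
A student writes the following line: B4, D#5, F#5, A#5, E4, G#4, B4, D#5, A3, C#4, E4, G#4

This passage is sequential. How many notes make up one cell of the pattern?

4

12 notes total. Splitting into 3 groups of 4:
B4 D#5 F#5 A#5 | E4 G#4 B4 D#5 | A3 C#4 E4 G#4
Every group is a transposition down a 5th of the one before; no shorter unit works.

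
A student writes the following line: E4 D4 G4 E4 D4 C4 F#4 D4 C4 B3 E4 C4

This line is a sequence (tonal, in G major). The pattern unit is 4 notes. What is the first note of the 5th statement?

With a 4-note motive the entries are E4, D4, C4, each down a 2nd from the previous.
Extending the heads down a 2nd: B3 → A3.

A3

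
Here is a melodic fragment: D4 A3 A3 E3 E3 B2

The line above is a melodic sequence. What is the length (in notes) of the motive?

2

6 notes total. Splitting into 3 groups of 2:
D4 A3 | A3 E3 | E3 B2
Each cell is the previous one down a 4th — so the unit is 2 notes.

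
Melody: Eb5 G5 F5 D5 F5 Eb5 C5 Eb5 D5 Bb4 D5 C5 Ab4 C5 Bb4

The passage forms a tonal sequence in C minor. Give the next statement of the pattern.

Taking 3-note groups, the heads are Eb5, D5, C5, Bb4, Ab4: the pattern moves down a 2nd.
Statement 6 starts on G4 and keeps the same diatonic contour: G4 Bb4 Ab4.

G4 Bb4 Ab4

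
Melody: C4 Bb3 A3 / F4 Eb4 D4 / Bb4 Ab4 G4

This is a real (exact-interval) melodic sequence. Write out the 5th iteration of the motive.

Ab5 Gb5 F5

Taking 3-note groups, the heads are C4, F4, Bb4: the pattern moves up a 4th.
Carrying on: Eb5 → Ab5.
From Ab5 the exact shape gives Ab5 Gb5 F5.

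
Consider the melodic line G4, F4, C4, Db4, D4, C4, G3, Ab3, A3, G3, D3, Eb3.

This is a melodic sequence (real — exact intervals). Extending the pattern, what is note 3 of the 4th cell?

A2

The unit is 4 notes. Position-3 pitches of the 3 shown cells: C4, G3, D3.
From D3, down a 4th gives A2.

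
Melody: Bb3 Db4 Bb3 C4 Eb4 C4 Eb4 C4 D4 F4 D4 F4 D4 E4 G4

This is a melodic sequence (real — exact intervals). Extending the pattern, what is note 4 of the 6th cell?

Grouping in 5s, the 4th note of each cell is C4, D4, E4.
Each moves up a 2nd. Continuing: F#4 → G#4 → A#4.

A#4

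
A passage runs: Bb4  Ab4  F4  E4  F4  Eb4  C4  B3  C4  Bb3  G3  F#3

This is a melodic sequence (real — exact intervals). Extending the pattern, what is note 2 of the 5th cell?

C3

Grouping in 4s, the 2nd note of each cell is Ab4, Eb4, Bb3.
Carrying that down a 4th forward: F3 → C3.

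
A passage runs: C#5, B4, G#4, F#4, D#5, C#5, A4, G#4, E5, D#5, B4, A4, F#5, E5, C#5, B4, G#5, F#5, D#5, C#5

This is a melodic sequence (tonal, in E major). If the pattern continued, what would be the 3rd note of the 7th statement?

With 4-note cells, note 3 of each statement runs G#4, A4, B4, C#5, D#5.
Extending up a 2nd: E5 → F#5.

F#5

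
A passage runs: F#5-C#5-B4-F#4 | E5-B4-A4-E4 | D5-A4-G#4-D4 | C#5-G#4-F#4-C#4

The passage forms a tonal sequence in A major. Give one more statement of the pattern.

B4 F#4 E4 B3

Unit = 4 notes; the statements start on F#5, E5, D5, C#5, moving down a 2nd each time.
Statement 5 starts on B4 and keeps the same diatonic contour: B4 F#4 E4 B3.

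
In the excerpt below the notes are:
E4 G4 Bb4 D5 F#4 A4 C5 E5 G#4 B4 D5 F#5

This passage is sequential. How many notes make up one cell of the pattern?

Try groups of 4 (3 cells in 12 notes):
E4 G4 Bb4 D5 | F#4 A4 C5 E5 | G#4 B4 D5 F#5
That's a consistent up a 2nd shift per cell, and no other grouping gives one.

4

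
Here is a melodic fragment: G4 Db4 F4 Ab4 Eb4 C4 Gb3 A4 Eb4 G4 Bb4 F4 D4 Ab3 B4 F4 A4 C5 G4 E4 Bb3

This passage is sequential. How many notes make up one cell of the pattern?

There are 21 notes; a 7-note unit gives 3 cells:
G4 Db4 F4 Ab4 Eb4 C4 Gb3 | A4 Eb4 G4 Bb4 F4 D4 Ab3 | B4 F4 A4 C5 G4 E4 Bb3
Each cell is the previous one up a 2nd — so the unit is 7 notes.

7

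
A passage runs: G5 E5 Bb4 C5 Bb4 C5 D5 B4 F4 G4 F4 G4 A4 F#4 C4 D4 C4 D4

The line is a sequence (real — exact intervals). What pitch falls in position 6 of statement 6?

B2

With 6-note cells, note 6 of each statement runs C5, G4, D4.
Each moves down a 4th. Continuing: A3 → E3 → B2.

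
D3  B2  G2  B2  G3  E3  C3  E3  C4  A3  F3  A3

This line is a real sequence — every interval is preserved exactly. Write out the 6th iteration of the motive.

Eb5 C5 Ab4 C5

Taking 4-note groups, the heads are D3, G3, C4: the pattern moves up a 4th.
Extending up a 4th: F4 → Bb4 → Eb5.
Statement 6 starts on Eb5 and keeps the same exact contour: Eb5 C5 Ab4 C5.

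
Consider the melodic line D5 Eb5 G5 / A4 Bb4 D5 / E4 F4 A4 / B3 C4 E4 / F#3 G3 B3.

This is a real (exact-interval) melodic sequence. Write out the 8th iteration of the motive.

With a 3-note motive the entries are D5, A4, E4, B3, F#3, each down a 4th from the previous.
Carrying on: C#3 → G#2 → D#2.
From D#2 the exact shape gives D#2 E2 G#2.

D#2 E2 G#2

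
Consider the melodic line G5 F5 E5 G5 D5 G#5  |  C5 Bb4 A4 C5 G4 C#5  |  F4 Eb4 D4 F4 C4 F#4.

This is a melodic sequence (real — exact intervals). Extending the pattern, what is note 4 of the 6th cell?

Grouping in 6s, the 4th note of each cell is G5, C5, F4.
Carrying that down a 5th forward: Bb3 → Eb3 → Ab2.

Ab2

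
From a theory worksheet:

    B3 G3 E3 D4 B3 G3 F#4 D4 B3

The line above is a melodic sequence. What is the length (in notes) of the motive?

3

9 notes total. Splitting into 3 groups of 3:
B3 G3 E3 | D4 B3 G3 | F#4 D4 B3
Every group is a transposition up a 3rd of the one before; no shorter unit works.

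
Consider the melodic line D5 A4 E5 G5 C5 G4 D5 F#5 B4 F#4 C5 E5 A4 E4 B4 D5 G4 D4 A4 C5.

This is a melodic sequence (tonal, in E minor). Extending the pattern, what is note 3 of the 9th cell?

The unit is 4 notes. Position-3 pitches of the 5 shown cells: E5, D5, C5, B4, A4.
Each moves down a 2nd. Continuing: G4 → F#4 → E4 → D4.

D4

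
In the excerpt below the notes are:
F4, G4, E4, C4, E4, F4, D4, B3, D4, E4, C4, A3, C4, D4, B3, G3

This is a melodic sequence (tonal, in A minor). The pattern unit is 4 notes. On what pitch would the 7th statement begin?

G3

Unit = 4 notes; the statements start on F4, E4, D4, C4, moving down a 2nd each time.
Continuing: B3 → A3 → G3. Statement 7 starts on G3.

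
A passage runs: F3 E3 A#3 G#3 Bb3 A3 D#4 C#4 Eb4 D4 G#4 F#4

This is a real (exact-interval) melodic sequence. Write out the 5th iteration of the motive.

Db5 C5 F#5 E5

With a 4-note motive the entries are F3, Bb3, Eb4, each up a 4th from the previous.
Extending up a 4th: Ab4 → Db5.
From Db5 the exact shape gives Db5 C5 F#5 E5.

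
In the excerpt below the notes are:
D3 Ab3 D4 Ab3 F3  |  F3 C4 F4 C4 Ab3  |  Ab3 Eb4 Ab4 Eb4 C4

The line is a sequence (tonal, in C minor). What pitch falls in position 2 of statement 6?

D5

Grouping in 5s, the 2nd note of each cell is Ab3, C4, Eb4.
Extending up a 3rd: G4 → Bb4 → D5.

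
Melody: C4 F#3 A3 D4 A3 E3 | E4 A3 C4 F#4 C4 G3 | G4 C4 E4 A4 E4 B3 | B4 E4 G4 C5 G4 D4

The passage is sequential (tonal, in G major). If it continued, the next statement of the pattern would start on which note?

D5

With a 6-note motive the entries are C4, E4, G4, B4, each up a 3rd from the previous.
The next head, up a 3rd from B4, is D5.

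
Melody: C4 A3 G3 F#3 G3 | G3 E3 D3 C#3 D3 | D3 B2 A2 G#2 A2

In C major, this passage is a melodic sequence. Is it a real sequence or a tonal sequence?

Each cell has the same semitone pattern (-3, -2, -1, 1) — intervals are preserved exactly.
And F#3 lies outside C major, so the sequence is real rather than tonal.

real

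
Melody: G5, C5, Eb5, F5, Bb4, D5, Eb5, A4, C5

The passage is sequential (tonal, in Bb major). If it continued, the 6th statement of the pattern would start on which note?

Bb4

Taking 3-note groups, the heads are G5, F5, Eb5: the pattern moves down a 2nd.
Extending the heads down a 2nd: D5 → C5 → Bb4.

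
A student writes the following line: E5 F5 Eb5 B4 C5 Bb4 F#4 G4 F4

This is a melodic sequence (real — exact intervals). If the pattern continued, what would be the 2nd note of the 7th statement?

B2

With 3-note cells, note 2 of each statement runs F5, C5, G4.
Carrying that down a 4th forward: D4 → A3 → E3 → B2.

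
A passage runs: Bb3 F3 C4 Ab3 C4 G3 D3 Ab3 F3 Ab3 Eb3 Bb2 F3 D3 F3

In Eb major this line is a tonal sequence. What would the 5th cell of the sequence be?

Taking 5-note groups, the heads are Bb3, G3, Eb3: the pattern moves down a 3rd.
Continuing the starts: C3 → Ab2.
From Ab2 the diatonic shape gives Ab2 Eb2 Bb2 G2 Bb2.

Ab2 Eb2 Bb2 G2 Bb2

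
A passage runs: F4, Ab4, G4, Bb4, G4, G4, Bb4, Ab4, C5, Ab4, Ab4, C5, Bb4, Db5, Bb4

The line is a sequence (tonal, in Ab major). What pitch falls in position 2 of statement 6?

F5

Grouping in 5s, the 2nd note of each cell is Ab4, Bb4, C5.
Carrying that up a 2nd forward: Db5 → Eb5 → F5.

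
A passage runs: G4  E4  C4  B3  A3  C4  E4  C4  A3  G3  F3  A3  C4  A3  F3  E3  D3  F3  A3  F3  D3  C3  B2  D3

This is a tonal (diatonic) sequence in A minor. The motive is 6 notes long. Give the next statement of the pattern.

Taking 6-note groups, the heads are G4, E4, C4, A3: the pattern moves down a 3rd.
So cell 5 is F3 D3 B2 A2 G2 B2.

F3 D3 B2 A2 G2 B2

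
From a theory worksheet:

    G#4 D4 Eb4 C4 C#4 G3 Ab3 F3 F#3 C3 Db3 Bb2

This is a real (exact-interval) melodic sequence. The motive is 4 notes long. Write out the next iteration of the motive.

Unit = 4 notes; the statements start on G#4, C#4, F#3, moving down a 5th each time.
So cell 4 is B2 F2 Gb2 Eb2.

B2 F2 Gb2 Eb2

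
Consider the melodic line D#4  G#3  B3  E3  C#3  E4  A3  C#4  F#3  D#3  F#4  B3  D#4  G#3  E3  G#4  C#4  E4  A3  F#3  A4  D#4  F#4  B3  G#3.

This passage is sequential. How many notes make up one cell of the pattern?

Try groups of 5 (5 cells in 25 notes):
D#4 G#3 B3 E3 C#3 | E4 A3 C#4 F#3 D#3 | F#4 B3 D#4 G#3 E3 | G#4 C#4 E4 A3 F#3 | A4 D#4 F#4 B3 G#3
Every group is a transposition up a 2nd of the one before; no shorter unit works.

5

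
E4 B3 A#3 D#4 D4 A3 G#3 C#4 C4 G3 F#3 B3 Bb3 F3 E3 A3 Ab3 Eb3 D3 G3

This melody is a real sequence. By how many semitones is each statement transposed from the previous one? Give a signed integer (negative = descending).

Taking 4-note groups, the heads are E4, D4, C4, Bb3, Ab3: the pattern moves down a 2nd.
E4→D4 is 62 − 64 = -2 semitones.

-2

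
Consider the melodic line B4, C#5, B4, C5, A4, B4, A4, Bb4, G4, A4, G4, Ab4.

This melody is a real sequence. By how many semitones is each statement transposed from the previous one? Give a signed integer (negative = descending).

-2

With a 4-note motive the entries are B4, A4, G4, each down a 2nd from the previous.
Counting half-steps from B4 to A4: -2.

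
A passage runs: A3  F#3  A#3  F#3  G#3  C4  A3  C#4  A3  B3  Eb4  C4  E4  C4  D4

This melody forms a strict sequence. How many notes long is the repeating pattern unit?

There are 15 notes; a 5-note unit gives 3 cells:
A3 F#3 A#3 F#3 G#3 | C4 A3 C#4 A3 B3 | Eb4 C4 E4 C4 D4
Each cell is the previous one up a 3rd — so the unit is 5 notes.

5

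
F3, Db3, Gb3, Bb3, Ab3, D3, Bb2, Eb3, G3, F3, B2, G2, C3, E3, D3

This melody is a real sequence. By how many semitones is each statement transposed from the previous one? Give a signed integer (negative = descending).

Unit = 5 notes; the statements start on F3, D3, B2, moving down a 3rd each time.
F3→D3 is 50 − 53 = -3 semitones.

-3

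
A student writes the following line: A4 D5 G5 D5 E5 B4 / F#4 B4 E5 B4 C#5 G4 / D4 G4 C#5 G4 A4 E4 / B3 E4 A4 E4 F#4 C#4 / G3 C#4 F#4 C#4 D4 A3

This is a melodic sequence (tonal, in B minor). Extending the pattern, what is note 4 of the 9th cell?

B2

The unit is 6 notes. Position-4 pitches of the 5 shown cells: D5, B4, G4, E4, C#4.
Carrying that down a 3rd forward: A3 → F#3 → D3 → B2.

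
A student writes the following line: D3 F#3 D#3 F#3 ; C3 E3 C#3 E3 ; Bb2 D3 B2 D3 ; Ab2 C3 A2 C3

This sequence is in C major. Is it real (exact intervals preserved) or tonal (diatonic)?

real

Each cell has the same semitone pattern (4, -3, 3) — intervals are preserved exactly.
And F#3 lies outside C major, so the sequence is real rather than tonal.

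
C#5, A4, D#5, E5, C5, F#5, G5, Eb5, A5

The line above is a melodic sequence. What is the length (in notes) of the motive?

Try groups of 3 (3 cells in 9 notes):
C#5 A4 D#5 | E5 C5 F#5 | G5 Eb5 A5
Each cell is the previous one up a 3rd — so the unit is 3 notes.

3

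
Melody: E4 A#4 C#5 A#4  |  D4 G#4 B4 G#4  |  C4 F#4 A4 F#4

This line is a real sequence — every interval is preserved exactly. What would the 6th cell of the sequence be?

Gb3 C4 Eb4 C4

With a 4-note motive the entries are E4, D4, C4, each down a 2nd from the previous.
Continuing the starts: Bb3 → Ab3 → Gb3.
From Gb3 the exact shape gives Gb3 C4 Eb4 C4.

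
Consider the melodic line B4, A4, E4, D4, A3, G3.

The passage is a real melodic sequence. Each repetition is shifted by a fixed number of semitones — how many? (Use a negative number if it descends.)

Taking 2-note groups, the heads are B4, E4, A3: the pattern moves down a 5th.
B4→E4 is 64 − 71 = -7 semitones.

-7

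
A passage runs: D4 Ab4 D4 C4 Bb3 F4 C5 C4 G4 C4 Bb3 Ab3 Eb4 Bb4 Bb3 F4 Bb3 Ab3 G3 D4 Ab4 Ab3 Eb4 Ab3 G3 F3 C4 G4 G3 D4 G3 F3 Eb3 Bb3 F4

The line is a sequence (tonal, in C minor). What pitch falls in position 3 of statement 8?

The unit is 7 notes. Position-3 pitches of the 5 shown cells: D4, C4, Bb3, Ab3, G3.
Extending down a 2nd: F3 → Eb3 → D3.

D3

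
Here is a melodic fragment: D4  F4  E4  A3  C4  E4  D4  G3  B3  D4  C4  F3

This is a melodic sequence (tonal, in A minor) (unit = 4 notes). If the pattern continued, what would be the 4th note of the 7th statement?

B2

Grouping in 4s, the 4th note of each cell is A3, G3, F3.
Carrying that down a 2nd forward: E3 → D3 → C3 → B2.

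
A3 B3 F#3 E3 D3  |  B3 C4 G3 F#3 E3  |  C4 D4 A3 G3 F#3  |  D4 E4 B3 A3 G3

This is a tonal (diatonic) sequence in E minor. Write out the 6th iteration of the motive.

F#4 G4 D4 C4 B3

With a 5-note motive the entries are A3, B3, C4, D4, each up a 2nd from the previous.
Carrying on: E4 → F#4.
So cell 6 is F#4 G4 D4 C4 B3.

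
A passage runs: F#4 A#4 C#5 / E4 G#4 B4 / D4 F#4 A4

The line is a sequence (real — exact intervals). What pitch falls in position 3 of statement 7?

With 3-note cells, note 3 of each statement runs C#5, B4, A4.
Carrying that down a 2nd forward: G4 → F4 → Eb4 → Db4.

Db4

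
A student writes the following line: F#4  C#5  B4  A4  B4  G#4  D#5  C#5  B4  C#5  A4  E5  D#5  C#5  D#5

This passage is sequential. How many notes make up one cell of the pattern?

5

There are 15 notes; a 5-note unit gives 3 cells:
F#4 C#5 B4 A4 B4 | G#4 D#5 C#5 B4 C#5 | A4 E5 D#5 C#5 D#5
Every group is a transposition up a 2nd of the one before; no shorter unit works.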